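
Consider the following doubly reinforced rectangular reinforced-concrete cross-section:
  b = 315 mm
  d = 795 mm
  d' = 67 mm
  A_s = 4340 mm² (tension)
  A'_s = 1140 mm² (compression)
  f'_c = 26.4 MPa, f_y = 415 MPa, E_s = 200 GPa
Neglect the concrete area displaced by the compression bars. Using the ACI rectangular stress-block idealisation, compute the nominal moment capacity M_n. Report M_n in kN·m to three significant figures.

Assume both tension and compression steel yield.
Net tension couple steel: A_s − A'_s = 3200 mm².
a = (A_s − A'_s) f_y / (0.85 f'_c b) = 1328000/(0.85 × 26.4 × 315) = 187.87 mm.
c = a/β₁ = 187.87/0.85 = 221.02 mm; ε'_s = 0.003(c − d')/c = 0.0021 ≥ f_y/E_s = 0.0021, so compression steel does yield.
M_n = (A_s − A'_s) f_y (d − a/2) + A'_s f_y (d − d') = [1328000 × (795 − 93.935) + 473100 × (795 − 67)] × 10⁻⁶ = 931.01 + 344.42 = 1275.43 kN·m.

M_n ≈ 1280 kN·m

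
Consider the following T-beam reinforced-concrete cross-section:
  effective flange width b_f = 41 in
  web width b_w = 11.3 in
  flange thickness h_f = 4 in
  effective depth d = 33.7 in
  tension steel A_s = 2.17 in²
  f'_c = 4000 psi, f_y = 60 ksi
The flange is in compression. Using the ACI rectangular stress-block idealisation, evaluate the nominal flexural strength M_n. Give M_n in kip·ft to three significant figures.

Tension: T = A_s f_y = 2.17 × 60 = 130.2 kips.
Try a within the flange: a = T/(0.85 f'_c b_f) = 130.2/(0.85 × 4 × 41) = 0.934 in.
Since a = 0.934 ≤ h_f = 4 in, the stress block lies entirely in the flange; analyse as a rectangular beam of width b_f.
M_n = T(d − a/2) = 130.2 × (33.7 − 0.467) = 4326.9 kip·in.
M_n = 4326.9/12 = 360.58 kip·ft.

M_n ≈ 361 kip·ft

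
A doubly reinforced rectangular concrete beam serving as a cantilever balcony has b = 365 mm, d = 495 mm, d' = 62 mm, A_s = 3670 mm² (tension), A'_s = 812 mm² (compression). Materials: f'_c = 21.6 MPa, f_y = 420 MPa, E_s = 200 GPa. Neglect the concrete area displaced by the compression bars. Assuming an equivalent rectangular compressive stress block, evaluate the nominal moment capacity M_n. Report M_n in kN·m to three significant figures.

M_n ≈ 634 kN·m

Assume both tension and compression steel yield.
Net tension couple steel: A_s − A'_s = 2858 mm².
a = (A_s − A'_s) f_y / (0.85 f'_c b) = 1200360/(0.85 × 21.6 × 365) = 179.12 mm.
c = a/β₁ = 179.12/0.85 = 210.73 mm; ε'_s = 0.003(c − d')/c = 0.0021 ≥ f_y/E_s = 0.0021, so compression steel does yield.
M_n = (A_s − A'_s) f_y (d − a/2) + A'_s f_y (d − d') = [1200360 × (495 − 89.56) + 341040 × (495 − 62)] × 10⁻⁶ = 486.67 + 147.67 = 634.34 kN·m.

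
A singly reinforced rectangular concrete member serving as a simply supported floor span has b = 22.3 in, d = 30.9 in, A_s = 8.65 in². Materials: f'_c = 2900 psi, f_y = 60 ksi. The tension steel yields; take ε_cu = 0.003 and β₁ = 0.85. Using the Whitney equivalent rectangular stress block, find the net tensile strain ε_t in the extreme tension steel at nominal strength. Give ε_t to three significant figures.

a = A_s f_y/(0.85 f'_c b) = 9.442 in.
β₁ = 0.85, so c = a/β₁ = 9.442/0.85 = 11.108 in.
From the linear strain diagram with ε_cu = 0.003: ε_t = 0.003 (d − c)/c = 0.003 × (30.9 − 11.108)/11.108 = 0.00535.
Since ε_t ≥ 0.005, the section is tension-controlled.

ε_t ≈ 0.00535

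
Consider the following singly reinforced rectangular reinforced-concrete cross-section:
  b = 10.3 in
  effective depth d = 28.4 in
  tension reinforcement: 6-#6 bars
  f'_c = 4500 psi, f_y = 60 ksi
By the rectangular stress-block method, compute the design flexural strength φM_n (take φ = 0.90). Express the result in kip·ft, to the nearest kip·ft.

A_s = 6 × 0.44 = 2.64 in².
T = A_s f_y = 2.64 × 60 = 158.4 kips.
a = T/(0.85 f'_c b) = 158.4/(0.85 × 4.5 × 10.3) = 4.021 in.
M_n = T(d − a/2) = 158.4 × (28.4 − 2.0105) = 4180.1 kip·in = 4180.1/12 = 348.34 kip·ft.
φM_n = 0.90 × 348.34 = 313.51 kip·ft.

φM_n ≈ 314 kip·ft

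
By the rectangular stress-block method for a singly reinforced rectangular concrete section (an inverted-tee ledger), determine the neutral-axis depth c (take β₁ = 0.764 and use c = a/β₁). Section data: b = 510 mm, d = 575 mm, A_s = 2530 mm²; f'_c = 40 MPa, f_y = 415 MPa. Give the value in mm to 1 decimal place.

T = A_s f_y = 2530 × 415 = 1049950 N = 1049.95 kN.
Setting C = 0.85 f'_c a b equal to T: a = 1049950/(0.85 × 40 × 510) = 60.551 mm.
With β₁ = 0.764, c = a/β₁ = 60.551/0.764 = 79.3 mm.

c ≈ 79.3 mm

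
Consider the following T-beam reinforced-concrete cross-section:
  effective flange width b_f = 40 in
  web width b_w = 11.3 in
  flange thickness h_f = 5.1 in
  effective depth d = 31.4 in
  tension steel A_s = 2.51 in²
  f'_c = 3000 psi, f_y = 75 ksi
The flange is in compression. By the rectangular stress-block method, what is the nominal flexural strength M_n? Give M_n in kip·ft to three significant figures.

M_n ≈ 478 kip·ft

Tension: T = A_s f_y = 2.51 × 75 = 188.25 kips.
Try a within the flange: a = T/(0.85 f'_c b_f) = 188.25/(0.85 × 3 × 40) = 1.846 in.
Since a = 1.846 ≤ h_f = 5.1 in, the stress block lies entirely in the flange; analyse as a rectangular beam of width b_f.
M_n = T(d − a/2) = 188.25 × (31.4 − 0.923) = 5737.3 kip·in.
M_n = 5737.3/12 = 478.11 kip·ft.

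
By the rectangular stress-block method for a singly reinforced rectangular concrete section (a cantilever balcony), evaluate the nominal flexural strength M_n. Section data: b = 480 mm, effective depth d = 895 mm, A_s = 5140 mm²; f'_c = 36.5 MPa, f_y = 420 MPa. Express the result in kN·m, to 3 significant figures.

M_n ≈ 1780 kN·m

T = A_s f_y = 5140 × 420 = 2158800 N = 2158.8 kN.
From C = T: a = T/(0.85 f'_c b) = 2158800/(0.85 × 36.5 × 480) = 144.96 mm.
M_n = T(d − a/2) = 2158.8 kN × (895 − 72.48) mm = 1775.66 kN·m.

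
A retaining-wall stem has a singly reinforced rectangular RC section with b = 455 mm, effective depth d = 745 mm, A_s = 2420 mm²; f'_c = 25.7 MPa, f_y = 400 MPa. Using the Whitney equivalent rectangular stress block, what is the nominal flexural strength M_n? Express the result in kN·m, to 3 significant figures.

M_n ≈ 674 kN·m

T = A_s f_y = 2420 × 400 = 968000 N = 968 kN.
From C = T: a = T/(0.85 f'_c b) = 968000/(0.85 × 25.7 × 455) = 97.39 mm.
M_n = T(d − a/2) = 968 kN × (745 − 48.695) mm = 674.02 kN·m.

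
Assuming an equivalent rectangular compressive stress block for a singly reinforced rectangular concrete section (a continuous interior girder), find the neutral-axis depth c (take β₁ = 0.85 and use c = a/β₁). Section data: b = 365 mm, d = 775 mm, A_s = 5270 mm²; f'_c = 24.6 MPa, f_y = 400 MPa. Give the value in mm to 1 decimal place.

c ≈ 324.9 mm

T = A_s f_y = 5270 × 400 = 2108000 N = 2108 kN.
Setting C = 0.85 f'_c a b equal to T: a = 2108000/(0.85 × 24.6 × 365) = 276.200 mm.
With β₁ = 0.85, c = a/β₁ = 276.200/0.85 = 324.9 mm.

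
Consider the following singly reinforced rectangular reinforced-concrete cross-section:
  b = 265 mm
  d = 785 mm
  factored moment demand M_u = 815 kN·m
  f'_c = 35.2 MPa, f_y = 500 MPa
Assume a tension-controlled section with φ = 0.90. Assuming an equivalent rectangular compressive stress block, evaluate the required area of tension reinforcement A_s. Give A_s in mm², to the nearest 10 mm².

M_n = M_u/φ = 815/0.90 = 905.556 kN·m.
With M_n = 0.85 f'_c a b (d − a/2), solve the quadratic for a:
a = d − √(d² − 2M_n/(0.85 f'_c b)) = 785 − √(785² − 2 × 905.556×10⁶/(0.85 × 35.2 × 265)) = 162.26 mm.
A_s = 0.85 f'_c a b / f_y = 0.85 × 35.2 × 162.26 × 265 / 500 = 2573.1 mm².

A_s ≈ 2570 mm²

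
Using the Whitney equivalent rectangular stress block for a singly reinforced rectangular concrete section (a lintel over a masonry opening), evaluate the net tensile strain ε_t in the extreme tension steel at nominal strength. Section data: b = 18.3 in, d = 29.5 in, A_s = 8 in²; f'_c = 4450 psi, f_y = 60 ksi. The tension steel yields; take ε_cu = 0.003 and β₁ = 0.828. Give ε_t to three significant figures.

ε_t ≈ 0.00757

a = A_s f_y/(0.85 f'_c b) = 6.934 in.
β₁ = 0.828, so c = a/β₁ = 6.934/0.828 = 8.374 in.
From the linear strain diagram with ε_cu = 0.003: ε_t = 0.003 (d − c)/c = 0.003 × (29.5 − 8.374)/8.374 = 0.00757.
Since ε_t ≥ 0.005, the section is tension-controlled.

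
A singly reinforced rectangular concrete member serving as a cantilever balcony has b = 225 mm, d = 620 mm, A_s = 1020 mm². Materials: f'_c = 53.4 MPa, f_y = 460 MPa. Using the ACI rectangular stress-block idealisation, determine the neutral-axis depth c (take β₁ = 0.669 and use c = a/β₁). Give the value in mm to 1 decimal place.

T = A_s f_y = 1020 × 460 = 469200 N = 469.2 kN.
Setting C = 0.85 f'_c a b equal to T: a = 469200/(0.85 × 53.4 × 225) = 45.943 mm.
With β₁ = 0.669, c = a/β₁ = 45.943/0.669 = 68.7 mm.

c ≈ 68.7 mm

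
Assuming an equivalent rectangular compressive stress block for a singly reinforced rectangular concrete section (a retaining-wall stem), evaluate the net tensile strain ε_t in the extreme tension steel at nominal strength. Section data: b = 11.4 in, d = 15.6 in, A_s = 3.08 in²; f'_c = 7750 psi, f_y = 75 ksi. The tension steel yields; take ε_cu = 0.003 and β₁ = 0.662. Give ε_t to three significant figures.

ε_t ≈ 0.00707

a = A_s f_y/(0.85 f'_c b) = 3.076 in.
β₁ = 0.662, so c = a/β₁ = 3.076/0.662 = 4.647 in.
From the linear strain diagram with ε_cu = 0.003: ε_t = 0.003 (d − c)/c = 0.003 × (15.6 − 4.647)/4.647 = 0.00707.
Since ε_t ≥ 0.005, the section is tension-controlled.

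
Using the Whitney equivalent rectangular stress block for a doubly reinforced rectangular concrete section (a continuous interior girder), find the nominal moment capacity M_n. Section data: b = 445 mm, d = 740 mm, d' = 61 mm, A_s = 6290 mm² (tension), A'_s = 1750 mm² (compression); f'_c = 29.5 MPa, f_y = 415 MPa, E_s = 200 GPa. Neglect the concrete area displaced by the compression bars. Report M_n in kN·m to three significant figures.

M_n ≈ 1730 kN·m

Assume both tension and compression steel yield.
Net tension couple steel: A_s − A'_s = 4540 mm².
a = (A_s − A'_s) f_y / (0.85 f'_c b) = 1884100/(0.85 × 29.5 × 445) = 168.85 mm.
c = a/β₁ = 168.85/0.839 = 201.25 mm; ε'_s = 0.003(c − d')/c = 0.0021 ≥ f_y/E_s = 0.0021, so compression steel does yield.
M_n = (A_s − A'_s) f_y (d − a/2) + A'_s f_y (d − d') = [1884100 × (740 − 84.425) + 726250 × (740 − 61)] × 10⁻⁶ = 1235.17 + 493.12 = 1728.29 kN·m.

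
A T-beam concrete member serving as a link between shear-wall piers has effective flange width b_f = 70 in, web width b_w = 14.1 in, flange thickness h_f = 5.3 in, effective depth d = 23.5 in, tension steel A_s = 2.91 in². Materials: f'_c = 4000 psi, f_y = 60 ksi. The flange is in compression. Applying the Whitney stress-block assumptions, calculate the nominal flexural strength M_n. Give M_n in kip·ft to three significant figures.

M_n ≈ 337 kip·ft

Tension: T = A_s f_y = 2.91 × 60 = 174.6 kips.
Try a within the flange: a = T/(0.85 f'_c b_f) = 174.6/(0.85 × 4 × 70) = 0.734 in.
Since a = 0.734 ≤ h_f = 5.3 in, the stress block lies entirely in the flange; analyse as a rectangular beam of width b_f.
M_n = T(d − a/2) = 174.6 × (23.5 − 0.367) = 4039.0 kip·in.
M_n = 4039.0/12 = 336.58 kip·ft.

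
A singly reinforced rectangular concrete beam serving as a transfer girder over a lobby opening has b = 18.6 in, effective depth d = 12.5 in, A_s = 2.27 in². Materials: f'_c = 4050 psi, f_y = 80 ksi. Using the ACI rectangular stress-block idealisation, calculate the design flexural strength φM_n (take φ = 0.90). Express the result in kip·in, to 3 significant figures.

φM_n ≈ 1810 kip·in

T = A_s f_y = 2.27 × 80 = 181.6 kips.
a = T/(0.85 f'_c b) = 181.6/(0.85 × 4.05 × 18.6) = 2.836 in.
M_n = T(d − a/2) = 181.6 × (12.5 − 1.418) = 2012.5 kip·in.
φM_n = 0.90 × 2012.5 = 1811.3 kip·in.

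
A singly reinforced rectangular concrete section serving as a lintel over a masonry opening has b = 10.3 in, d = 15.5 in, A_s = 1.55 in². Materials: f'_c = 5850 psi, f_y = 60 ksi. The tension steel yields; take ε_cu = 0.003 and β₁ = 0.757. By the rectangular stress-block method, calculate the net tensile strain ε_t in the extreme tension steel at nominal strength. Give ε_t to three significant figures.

a = A_s f_y/(0.85 f'_c b) = 1.816 in.
β₁ = 0.757, so c = a/β₁ = 1.816/0.757 = 2.399 in.
From the linear strain diagram with ε_cu = 0.003: ε_t = 0.003 (d − c)/c = 0.003 × (15.5 − 2.399)/2.399 = 0.0164.
Since ε_t ≥ 0.005, the section is tension-controlled.

ε_t ≈ 0.0164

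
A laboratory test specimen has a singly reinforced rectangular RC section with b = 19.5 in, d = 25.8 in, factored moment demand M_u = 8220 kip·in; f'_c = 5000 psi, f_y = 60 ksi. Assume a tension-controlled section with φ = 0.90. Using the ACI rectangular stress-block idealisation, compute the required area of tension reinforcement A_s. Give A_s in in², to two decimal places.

A_s ≈ 6.49 in²

M_n = M_u/φ = 8220/0.90 = 9133.33 kip·in.
From M_n = 0.85 f'_c a b (d − a/2):
a = d − √(d² − 2M_n/(0.85 f'_c b)) = 25.8 − √(25.8² − 2 × 9133.33/(0.85 × 5 × 19.5)) = 4.700 in.
A_s = 0.85 f'_c a b / f_y = 0.85 × 5 × 4.700 × 19.5 / 60 = 6.492 in².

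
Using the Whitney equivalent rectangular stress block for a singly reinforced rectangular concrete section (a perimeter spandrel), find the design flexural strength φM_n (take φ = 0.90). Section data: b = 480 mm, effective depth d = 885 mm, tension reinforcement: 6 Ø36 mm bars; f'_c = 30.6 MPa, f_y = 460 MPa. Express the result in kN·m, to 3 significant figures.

A_s = 6 × 1018 = 6108 mm².
T = A_s f_y = 6108 × 460 = 2809680 N = 2809.68 kN.
From C = T: a = T/(0.85 f'_c b) = 2809680/(0.85 × 30.6 × 480) = 225.05 mm.
M_n = T(d − a/2) = 2809.68 kN × (885 − 112.525) mm = 2170.41 kN·m.
φM_n = 0.90 × 2170.41 = 1953.37 kN·m.

φM_n ≈ 1950 kN·m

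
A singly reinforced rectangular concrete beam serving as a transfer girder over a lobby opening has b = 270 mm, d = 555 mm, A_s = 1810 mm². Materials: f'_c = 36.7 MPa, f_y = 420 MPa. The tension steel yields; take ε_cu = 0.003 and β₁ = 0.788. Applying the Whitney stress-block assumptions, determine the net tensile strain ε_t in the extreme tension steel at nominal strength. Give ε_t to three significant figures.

a = A_s f_y/(0.85 f'_c b) = 90.26 mm.
β₁ = 0.788, so c = a/β₁ = 90.26/0.788 = 114.54 mm.
From the linear strain diagram with ε_cu = 0.003: ε_t = 0.003 (d − c)/c = 0.003 × (555 − 114.54)/114.54 = 0.0115.
Since ε_t ≥ 0.005, the section is tension-controlled.

ε_t ≈ 0.0115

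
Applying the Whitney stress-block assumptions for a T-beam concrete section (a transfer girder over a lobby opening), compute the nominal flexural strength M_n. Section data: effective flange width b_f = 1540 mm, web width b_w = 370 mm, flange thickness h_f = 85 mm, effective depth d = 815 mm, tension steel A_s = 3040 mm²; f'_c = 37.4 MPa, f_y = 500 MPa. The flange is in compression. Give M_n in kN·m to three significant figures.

Tension: T = A_s f_y = 3040 × 500 = 1520000 N.
Try a within the flange: a = T/(0.85 f'_c b_f) = 1520000/(0.85 × 37.4 × 1540) = 31.05 mm.
Since a = 31.05 ≤ h_f = 85 mm, the stress block lies entirely in the flange; analyse as a rectangular beam of width b_f.
M_n = T(d − a/2) = 1520000 × (815 − 15.525) = 1215.20 × 10⁶ N·mm.
M_n = 1215.20 kN·m.

M_n ≈ 1220 kN·m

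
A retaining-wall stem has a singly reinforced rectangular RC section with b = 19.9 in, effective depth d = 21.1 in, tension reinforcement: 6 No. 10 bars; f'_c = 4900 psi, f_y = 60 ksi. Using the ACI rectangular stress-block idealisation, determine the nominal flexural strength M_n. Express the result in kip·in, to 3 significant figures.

M_n ≈ 8390 kip·in

A_s = 6 × 1.27 = 7.62 in².
T = A_s f_y = 7.62 × 60 = 457.2 kips.
a = T/(0.85 f'_c b) = 457.2/(0.85 × 4.9 × 19.9) = 5.516 in.
M_n = T(d − a/2) = 457.2 × (21.1 − 2.758) = 8386.0 kip·in.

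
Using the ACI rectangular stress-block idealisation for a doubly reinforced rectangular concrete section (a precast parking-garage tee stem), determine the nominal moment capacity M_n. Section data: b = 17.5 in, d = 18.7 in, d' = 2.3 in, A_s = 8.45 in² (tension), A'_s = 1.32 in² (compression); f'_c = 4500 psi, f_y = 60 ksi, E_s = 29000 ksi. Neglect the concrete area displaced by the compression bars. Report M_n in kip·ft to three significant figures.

M_n ≈ 661 kip·ft

Assume both steels yield.
a = (A_s − A'_s) f_y/(0.85 f'_c b) = (8.45 − 1.32) × 60/(0.85 × 4.5 × 17.5) = 6.391 in.
c = a/β₁ = 6.391/0.825 = 7.747 in; ε'_s = 0.003(c − d')/c = 0.0021 ≥ ε_y = 0.0021, so the compression steel yields.
M_n = (A_s − A'_s) f_y (d − a/2) + A'_s f_y (d − d') = 427.8 × (18.7 − 3.1955) + 79.2 × (18.7 − 2.3) = 6632.8 + 1298.9 = 7931.7 kip·in = 7931.7/12 = 660.98 kip·ft.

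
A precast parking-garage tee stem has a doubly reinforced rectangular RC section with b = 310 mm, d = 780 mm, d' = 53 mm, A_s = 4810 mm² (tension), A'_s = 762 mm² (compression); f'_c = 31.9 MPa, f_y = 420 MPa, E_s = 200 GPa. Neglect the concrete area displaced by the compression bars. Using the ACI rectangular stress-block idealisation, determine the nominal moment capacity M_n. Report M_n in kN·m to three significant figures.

Assume both tension and compression steel yield.
Net tension couple steel: A_s − A'_s = 4048 mm².
a = (A_s − A'_s) f_y / (0.85 f'_c b) = 1700160/(0.85 × 31.9 × 310) = 202.26 mm.
c = a/β₁ = 202.26/0.822 = 246.06 mm; ε'_s = 0.003(c − d')/c = 0.0024 ≥ f_y/E_s = 0.0021, so compression steel does yield.
M_n = (A_s − A'_s) f_y (d − a/2) + A'_s f_y (d − d') = [1700160 × (780 − 101.13) + 320040 × (780 − 53)] × 10⁻⁶ = 1154.19 + 232.67 = 1386.86 kN·m.

M_n ≈ 1390 kN·m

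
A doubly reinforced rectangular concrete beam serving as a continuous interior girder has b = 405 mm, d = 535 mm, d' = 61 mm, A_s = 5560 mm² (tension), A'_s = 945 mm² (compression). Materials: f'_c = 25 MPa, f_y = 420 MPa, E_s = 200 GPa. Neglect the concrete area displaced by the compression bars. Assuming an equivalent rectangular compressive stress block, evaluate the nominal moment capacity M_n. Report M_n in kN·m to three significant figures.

M_n ≈ 1010 kN·m

Assume both tension and compression steel yield.
Net tension couple steel: A_s − A'_s = 4615 mm².
a = (A_s − A'_s) f_y / (0.85 f'_c b) = 1938300/(0.85 × 25 × 405) = 225.22 mm.
c = a/β₁ = 225.22/0.85 = 264.96 mm; ε'_s = 0.003(c − d')/c = 0.0023 ≥ f_y/E_s = 0.0021, so compression steel does yield.
M_n = (A_s − A'_s) f_y (d − a/2) + A'_s f_y (d − d') = [1938300 × (535 − 112.61) + 396900 × (535 − 61)] × 10⁻⁶ = 818.72 + 188.13 = 1006.85 kN·m.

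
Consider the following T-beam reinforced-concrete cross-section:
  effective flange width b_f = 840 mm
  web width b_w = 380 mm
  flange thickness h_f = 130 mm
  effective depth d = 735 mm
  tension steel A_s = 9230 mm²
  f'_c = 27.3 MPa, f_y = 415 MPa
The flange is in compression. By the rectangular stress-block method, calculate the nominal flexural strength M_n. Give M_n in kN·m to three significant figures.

M_n ≈ 2390 kN·m

Tension: T = A_s f_y = 9230 × 415 = 3830450 N.
Try a within the flange: a = T/(0.85 f'_c b_f) = 3830450/(0.85 × 27.3 × 840) = 196.51 mm.
a = 196.51 > h_f = 130 mm: the block extends into the web. Split into flange-overhang and web parts.
C_f = 0.85 f'_c (b_f − b_w) h_f = 0.85 × 27.3 × (840 − 380) × 130 = 1387659 N.
Remaining web compression depth: a_w = (T − C_f)/(0.85 f'_c b_w) = (3830450 − 1387659)/(0.85 × 27.3 × 380) = 277.03 mm.
M_n = C_f(d − h_f/2) + (T − C_f)(d − a_w/2) = 1387659 × (735 − 65) + 2442791 × (735 − 138.515) = 929.73 + 1457.09 = 2386.82 × 10⁶ N·mm.
M_n = 2386.82 kN·m.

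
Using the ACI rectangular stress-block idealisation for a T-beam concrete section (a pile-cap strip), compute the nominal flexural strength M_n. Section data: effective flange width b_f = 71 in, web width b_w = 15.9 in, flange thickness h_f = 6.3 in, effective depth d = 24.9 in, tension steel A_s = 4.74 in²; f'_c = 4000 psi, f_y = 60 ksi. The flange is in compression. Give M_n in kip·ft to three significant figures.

Tension: T = A_s f_y = 4.74 × 60 = 284.4 kips.
Try a within the flange: a = T/(0.85 f'_c b_f) = 284.4/(0.85 × 4 × 71) = 1.178 in.
Since a = 1.178 ≤ h_f = 6.3 in, the stress block lies entirely in the flange; analyse as a rectangular beam of width b_f.
M_n = T(d − a/2) = 284.4 × (24.9 − 0.589) = 6914.0 kip·in.
M_n = 6914.0/12 = 576.17 kip·ft.

M_n ≈ 576 kip·ft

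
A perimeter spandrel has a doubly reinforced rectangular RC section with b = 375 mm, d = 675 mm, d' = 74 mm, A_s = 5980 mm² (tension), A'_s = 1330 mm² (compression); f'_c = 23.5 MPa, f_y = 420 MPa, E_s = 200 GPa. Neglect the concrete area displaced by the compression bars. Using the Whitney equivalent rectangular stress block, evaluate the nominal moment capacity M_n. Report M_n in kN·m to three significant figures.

M_n ≈ 1400 kN·m

Assume both tension and compression steel yield.
Net tension couple steel: A_s − A'_s = 4650 mm².
a = (A_s − A'_s) f_y / (0.85 f'_c b) = 1953000/(0.85 × 23.5 × 375) = 260.73 mm.
c = a/β₁ = 260.73/0.85 = 306.74 mm; ε'_s = 0.003(c − d')/c = 0.0023 ≥ f_y/E_s = 0.0021, so compression steel does yield.
M_n = (A_s − A'_s) f_y (d − a/2) + A'_s f_y (d − d') = [1953000 × (675 − 130.365) + 558600 × (675 − 74)] × 10⁻⁶ = 1063.67 + 335.72 = 1399.39 kN·m.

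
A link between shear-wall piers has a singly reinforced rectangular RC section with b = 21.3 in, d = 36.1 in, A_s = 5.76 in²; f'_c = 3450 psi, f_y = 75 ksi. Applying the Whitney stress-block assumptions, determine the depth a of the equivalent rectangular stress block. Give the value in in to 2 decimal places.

T = A_s f_y = 5.76 × 75 = 432 kips.
a = T/(0.85 f'_c b) = 432/(0.85 × 3.45 × 21.3) = 6.92 in.

a ≈ 6.92 in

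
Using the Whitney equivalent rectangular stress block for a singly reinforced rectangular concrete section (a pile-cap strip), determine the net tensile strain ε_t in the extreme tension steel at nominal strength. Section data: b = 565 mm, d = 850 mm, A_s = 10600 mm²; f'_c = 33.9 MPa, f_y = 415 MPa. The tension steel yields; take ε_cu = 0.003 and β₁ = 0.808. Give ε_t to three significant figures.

ε_t ≈ 0.00463

a = A_s f_y/(0.85 f'_c b) = 270.20 mm.
β₁ = 0.808, so c = a/β₁ = 270.20/0.808 = 334.41 mm.
From the linear strain diagram with ε_cu = 0.003: ε_t = 0.003 (d − c)/c = 0.003 × (850 − 334.41)/334.41 = 0.00463.
ε_t is between 0.004 and 0.005 — transition zone.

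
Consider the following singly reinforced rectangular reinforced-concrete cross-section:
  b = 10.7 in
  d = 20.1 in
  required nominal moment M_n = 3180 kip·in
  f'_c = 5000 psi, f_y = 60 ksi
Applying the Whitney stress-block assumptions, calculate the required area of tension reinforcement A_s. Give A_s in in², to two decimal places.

A_s ≈ 2.92 in²

From M_n = 0.85 f'_c a b (d − a/2):
a = d − √(d² − 2M_n/(0.85 f'_c b)) = 20.1 − √(20.1² − 2 × 3180/(0.85 × 5 × 10.7)) = 3.847 in.
A_s = 0.85 f'_c a b / f_y = 0.85 × 5 × 3.847 × 10.7 / 60 = 2.916 in².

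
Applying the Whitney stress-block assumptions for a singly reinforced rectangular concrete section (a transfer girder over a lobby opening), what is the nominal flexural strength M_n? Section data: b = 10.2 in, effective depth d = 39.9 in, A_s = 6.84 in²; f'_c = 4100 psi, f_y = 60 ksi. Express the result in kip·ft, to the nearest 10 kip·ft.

M_n ≈ 1170 kip·ft

T = A_s f_y = 6.84 × 60 = 410.4 kips.
a = T/(0.85 f'_c b) = 410.4/(0.85 × 4.1 × 10.2) = 11.545 in.
M_n = T(d − a/2) = 410.4 × (39.9 − 5.7725) = 14005.9 kip·in = 14005.9/12 = 1167.16 kip·ft.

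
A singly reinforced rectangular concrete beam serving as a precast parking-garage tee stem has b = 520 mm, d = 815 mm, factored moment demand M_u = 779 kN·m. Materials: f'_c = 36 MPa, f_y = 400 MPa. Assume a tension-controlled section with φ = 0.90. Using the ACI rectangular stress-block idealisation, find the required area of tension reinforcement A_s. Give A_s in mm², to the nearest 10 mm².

M_n = M_u/φ = 779/0.90 = 865.556 kN·m.
With M_n = 0.85 f'_c a b (d − a/2), solve the quadratic for a:
a = d − √(d² − 2M_n/(0.85 f'_c b)) = 815 − √(815² − 2 × 865.556×10⁶/(0.85 × 36 × 520)) = 69.73 mm.
A_s = 0.85 f'_c a b / f_y = 0.85 × 36 × 69.73 × 520 / 400 = 2773.9 mm².

A_s ≈ 2770 mm²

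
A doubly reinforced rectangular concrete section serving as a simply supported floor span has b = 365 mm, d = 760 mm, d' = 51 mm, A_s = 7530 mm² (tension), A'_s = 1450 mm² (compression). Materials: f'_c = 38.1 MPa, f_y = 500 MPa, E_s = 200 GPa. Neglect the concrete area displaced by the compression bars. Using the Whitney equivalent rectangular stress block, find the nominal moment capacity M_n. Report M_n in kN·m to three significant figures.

Assume both tension and compression steel yield.
Net tension couple steel: A_s − A'_s = 6080 mm².
a = (A_s − A'_s) f_y / (0.85 f'_c b) = 3040000/(0.85 × 38.1 × 365) = 257.18 mm.
c = a/β₁ = 257.18/0.778 = 330.57 mm; ε'_s = 0.003(c − d')/c = 0.0025 ≥ f_y/E_s = 0.0025, so compression steel does yield.
M_n = (A_s − A'_s) f_y (d − a/2) + A'_s f_y (d − d') = [3040000 × (760 − 128.59) + 725000 × (760 − 51)] × 10⁻⁶ = 1919.49 + 514.03 = 2433.52 kN·m.

M_n ≈ 2430 kN·m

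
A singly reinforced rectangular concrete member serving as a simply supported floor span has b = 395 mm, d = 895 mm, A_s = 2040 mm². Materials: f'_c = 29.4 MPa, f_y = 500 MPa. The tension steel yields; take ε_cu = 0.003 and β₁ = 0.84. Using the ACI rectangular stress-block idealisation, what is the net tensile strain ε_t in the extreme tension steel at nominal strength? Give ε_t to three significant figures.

ε_t ≈ 0.0188

a = A_s f_y/(0.85 f'_c b) = 103.33 mm.
β₁ = 0.84, so c = a/β₁ = 103.33/0.84 = 123.01 mm.
From the linear strain diagram with ε_cu = 0.003: ε_t = 0.003 (d − c)/c = 0.003 × (895 − 123.01)/123.01 = 0.0188.
Since ε_t ≥ 0.005, the section is tension-controlled.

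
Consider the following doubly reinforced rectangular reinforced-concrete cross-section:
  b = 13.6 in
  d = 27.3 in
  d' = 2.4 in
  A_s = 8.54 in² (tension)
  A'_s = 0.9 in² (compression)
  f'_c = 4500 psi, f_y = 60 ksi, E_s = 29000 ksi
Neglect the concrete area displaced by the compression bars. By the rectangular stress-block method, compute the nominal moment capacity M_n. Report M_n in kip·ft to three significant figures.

M_n ≈ 987 kip·ft

Assume both steels yield.
a = (A_s − A'_s) f_y/(0.85 f'_c b) = (8.54 − 0.9) × 60/(0.85 × 4.5 × 13.6) = 8.812 in.
c = a/β₁ = 8.812/0.825 = 10.681 in; ε'_s = 0.003(c − d')/c = 0.0023 ≥ ε_y = 0.0021, so the compression steel yields.
M_n = (A_s − A'_s) f_y (d − a/2) + A'_s f_y (d − d') = 458.4 × (27.3 − 4.406) + 54 × (27.3 − 2.4) = 10494.6 + 1344.6 = 11839.2 kip·in = 11839.2/12 = 986.60 kip·ft.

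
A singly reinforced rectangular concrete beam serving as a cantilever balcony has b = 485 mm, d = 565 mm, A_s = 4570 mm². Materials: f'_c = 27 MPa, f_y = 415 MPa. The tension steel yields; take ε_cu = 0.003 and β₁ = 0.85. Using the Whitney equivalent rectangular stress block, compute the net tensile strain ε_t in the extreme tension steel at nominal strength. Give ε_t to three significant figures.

a = A_s f_y/(0.85 f'_c b) = 170.39 mm.
β₁ = 0.85, so c = a/β₁ = 170.39/0.85 = 200.46 mm.
From the linear strain diagram with ε_cu = 0.003: ε_t = 0.003 (d − c)/c = 0.003 × (565 − 200.46)/200.46 = 0.00546.
Since ε_t ≥ 0.005, the section is tension-controlled.

ε_t ≈ 0.00546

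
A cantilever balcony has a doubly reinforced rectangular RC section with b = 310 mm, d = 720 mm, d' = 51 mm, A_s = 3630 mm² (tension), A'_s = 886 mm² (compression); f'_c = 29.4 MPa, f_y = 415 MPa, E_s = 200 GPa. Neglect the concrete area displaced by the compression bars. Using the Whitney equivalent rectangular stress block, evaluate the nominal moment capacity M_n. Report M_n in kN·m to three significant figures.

Assume both tension and compression steel yield.
Net tension couple steel: A_s − A'_s = 2744 mm².
a = (A_s − A'_s) f_y / (0.85 f'_c b) = 1138760/(0.85 × 29.4 × 310) = 147.00 mm.
c = a/β₁ = 147.00/0.84 = 175.00 mm; ε'_s = 0.003(c − d')/c = 0.0021 ≥ f_y/E_s = 0.0021, so compression steel does yield.
M_n = (A_s − A'_s) f_y (d − a/2) + A'_s f_y (d − d') = [1138760 × (720 − 73.5) + 367690 × (720 − 51)] × 10⁻⁶ = 736.21 + 245.98 = 982.19 kN·m.

M_n ≈ 982 kN·m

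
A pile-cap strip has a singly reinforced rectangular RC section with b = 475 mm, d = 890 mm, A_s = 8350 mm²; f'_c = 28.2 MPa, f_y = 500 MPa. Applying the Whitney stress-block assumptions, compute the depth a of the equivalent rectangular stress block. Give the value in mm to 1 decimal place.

a ≈ 366.7 mm

T = A_s f_y = 8350 × 500 = 4175000 N = 4175 kN.
Setting C = 0.85 f'_c a b equal to T: a = 4175000/(0.85 × 28.2 × 475) = 366.7 mm.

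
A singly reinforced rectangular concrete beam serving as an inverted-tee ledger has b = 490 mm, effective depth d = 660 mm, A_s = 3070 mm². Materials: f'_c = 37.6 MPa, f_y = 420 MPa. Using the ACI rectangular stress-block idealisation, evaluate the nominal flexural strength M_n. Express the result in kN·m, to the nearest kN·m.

M_n ≈ 798 kN·m

T = A_s f_y = 3070 × 420 = 1289400 N = 1289.4 kN.
From C = T: a = T/(0.85 f'_c b) = 1289400/(0.85 × 37.6 × 490) = 82.34 mm.
M_n = T(d − a/2) = 1289.4 kN × (660 − 41.17) mm = 797.92 kN·m.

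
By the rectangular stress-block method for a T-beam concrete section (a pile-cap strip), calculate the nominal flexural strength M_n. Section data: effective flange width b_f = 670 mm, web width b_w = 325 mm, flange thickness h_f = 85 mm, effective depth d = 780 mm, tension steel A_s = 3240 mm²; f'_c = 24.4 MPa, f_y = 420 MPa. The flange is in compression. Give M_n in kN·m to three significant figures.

M_n ≈ 994 kN·m

Tension: T = A_s f_y = 3240 × 420 = 1360800 N.
Try a within the flange: a = T/(0.85 f'_c b_f) = 1360800/(0.85 × 24.4 × 670) = 97.93 mm.
a = 97.93 > h_f = 85 mm: the block extends into the web. Split into flange-overhang and web parts.
C_f = 0.85 f'_c (b_f − b_w) h_f = 0.85 × 24.4 × (670 − 325) × 85 = 608201 N.
Remaining web compression depth: a_w = (T − C_f)/(0.85 f'_c b_w) = (1360800 − 608201)/(0.85 × 24.4 × 325) = 111.65 mm.
M_n = C_f(d − h_f/2) + (T − C_f)(d − a_w/2) = 608201 × (780 − 42.5) + 752599 × (780 − 55.825) = 448.55 + 545.01 = 993.56 × 10⁶ N·mm.
M_n = 993.56 kN·m.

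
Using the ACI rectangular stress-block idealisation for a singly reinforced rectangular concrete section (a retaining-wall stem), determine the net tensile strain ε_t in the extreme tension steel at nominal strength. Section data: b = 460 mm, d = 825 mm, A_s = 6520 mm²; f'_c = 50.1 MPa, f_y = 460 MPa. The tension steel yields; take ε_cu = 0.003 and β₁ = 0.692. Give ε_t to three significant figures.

a = A_s f_y/(0.85 f'_c b) = 153.11 mm.
β₁ = 0.692, so c = a/β₁ = 153.11/0.692 = 221.26 mm.
From the linear strain diagram with ε_cu = 0.003: ε_t = 0.003 (d − c)/c = 0.003 × (825 − 221.26)/221.26 = 0.00819.
Since ε_t ≥ 0.005, the section is tension-controlled.

ε_t ≈ 0.00819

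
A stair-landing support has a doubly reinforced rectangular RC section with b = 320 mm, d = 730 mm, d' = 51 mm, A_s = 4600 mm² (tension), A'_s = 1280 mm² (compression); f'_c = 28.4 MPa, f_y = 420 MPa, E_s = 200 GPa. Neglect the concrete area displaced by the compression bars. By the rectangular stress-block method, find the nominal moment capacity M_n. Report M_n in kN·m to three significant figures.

Assume both tension and compression steel yield.
Net tension couple steel: A_s − A'_s = 3320 mm².
a = (A_s − A'_s) f_y / (0.85 f'_c b) = 1394400/(0.85 × 28.4 × 320) = 180.51 mm.
c = a/β₁ = 180.51/0.847 = 213.12 mm; ε'_s = 0.003(c − d')/c = 0.0023 ≥ f_y/E_s = 0.0021, so compression steel does yield.
M_n = (A_s − A'_s) f_y (d − a/2) + A'_s f_y (d − d') = [1394400 × (730 − 90.255) + 537600 × (730 − 51)] × 10⁻⁶ = 892.06 + 365.03 = 1257.09 kN·m.

M_n ≈ 1260 kN·m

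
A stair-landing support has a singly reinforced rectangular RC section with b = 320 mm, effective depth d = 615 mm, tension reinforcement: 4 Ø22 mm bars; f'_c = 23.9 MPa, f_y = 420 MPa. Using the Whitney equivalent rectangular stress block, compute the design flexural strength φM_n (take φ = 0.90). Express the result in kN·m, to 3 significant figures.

A_s = 4 × 380 = 1520 mm².
T = A_s f_y = 1520 × 420 = 638400 N = 638.4 kN.
From C = T: a = T/(0.85 f'_c b) = 638400/(0.85 × 23.9 × 320) = 98.20 mm.
M_n = T(d − a/2) = 638.4 kN × (615 − 49.1) mm = 361.27 kN·m.
φM_n = 0.90 × 361.27 = 325.14 kN·m.

φM_n ≈ 325 kN·m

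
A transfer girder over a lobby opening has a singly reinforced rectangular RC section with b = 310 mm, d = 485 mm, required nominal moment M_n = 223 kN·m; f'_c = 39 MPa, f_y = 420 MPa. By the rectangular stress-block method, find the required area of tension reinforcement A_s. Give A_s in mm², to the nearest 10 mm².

With M_n = 0.85 f'_c a b (d − a/2), solve the quadratic for a:
a = d − √(d² − 2M_n/(0.85 f'_c b)) = 485 − √(485² − 2 × 223×10⁶/(0.85 × 39 × 310)) = 47.02 mm.
A_s = 0.85 f'_c a b / f_y = 0.85 × 39 × 47.02 × 310 / 420 = 1150.5 mm².

A_s ≈ 1150 mm²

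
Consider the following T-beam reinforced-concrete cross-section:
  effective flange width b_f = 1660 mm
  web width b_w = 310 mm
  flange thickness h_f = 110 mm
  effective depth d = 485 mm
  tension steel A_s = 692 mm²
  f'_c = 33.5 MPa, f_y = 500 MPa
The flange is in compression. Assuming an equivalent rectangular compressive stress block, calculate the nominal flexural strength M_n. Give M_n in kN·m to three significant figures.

M_n ≈ 167 kN·m

Tension: T = A_s f_y = 692 × 500 = 346000 N.
Try a within the flange: a = T/(0.85 f'_c b_f) = 346000/(0.85 × 33.5 × 1660) = 7.32 mm.
Since a = 7.32 ≤ h_f = 110 mm, the stress block lies entirely in the flange; analyse as a rectangular beam of width b_f.
M_n = T(d − a/2) = 346000 × (485 − 3.66) = 166.54 × 10⁶ N·mm.
M_n = 166.54 kN·m.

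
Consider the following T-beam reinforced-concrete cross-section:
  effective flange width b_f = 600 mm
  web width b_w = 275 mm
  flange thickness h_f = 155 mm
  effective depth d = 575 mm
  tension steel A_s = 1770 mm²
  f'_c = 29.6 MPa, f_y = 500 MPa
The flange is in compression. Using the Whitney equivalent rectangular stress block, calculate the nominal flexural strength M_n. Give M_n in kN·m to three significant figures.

M_n ≈ 483 kN·m

Tension: T = A_s f_y = 1770 × 500 = 885000 N.
Try a within the flange: a = T/(0.85 f'_c b_f) = 885000/(0.85 × 29.6 × 600) = 58.62 mm.
Since a = 58.62 ≤ h_f = 155 mm, the stress block lies entirely in the flange; analyse as a rectangular beam of width b_f.
M_n = T(d − a/2) = 885000 × (575 − 29.31) = 482.94 × 10⁶ N·mm.
M_n = 482.94 kN·m.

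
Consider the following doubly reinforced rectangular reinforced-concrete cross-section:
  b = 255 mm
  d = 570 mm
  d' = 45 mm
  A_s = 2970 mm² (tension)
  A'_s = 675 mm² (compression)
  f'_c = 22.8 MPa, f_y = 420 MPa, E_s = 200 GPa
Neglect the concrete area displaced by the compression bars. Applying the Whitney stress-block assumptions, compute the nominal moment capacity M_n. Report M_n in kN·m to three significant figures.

Assume both tension and compression steel yield.
Net tension couple steel: A_s − A'_s = 2295 mm².
a = (A_s − A'_s) f_y / (0.85 f'_c b) = 963900/(0.85 × 22.8 × 255) = 195.05 mm.
c = a/β₁ = 195.05/0.85 = 229.47 mm; ε'_s = 0.003(c − d')/c = 0.0024 ≥ f_y/E_s = 0.0021, so compression steel does yield.
M_n = (A_s − A'_s) f_y (d − a/2) + A'_s f_y (d − d') = [963900 × (570 − 97.525) + 283500 × (570 − 45)] × 10⁻⁶ = 455.42 + 148.84 = 604.26 kN·m.

M_n ≈ 604 kN·m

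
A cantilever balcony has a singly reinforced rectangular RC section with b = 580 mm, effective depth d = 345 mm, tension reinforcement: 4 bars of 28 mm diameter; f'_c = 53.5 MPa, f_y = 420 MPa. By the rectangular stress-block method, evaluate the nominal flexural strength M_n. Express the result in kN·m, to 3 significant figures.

M_n ≈ 337 kN·m

A_s = 4 × 616 = 2464 mm².
T = A_s f_y = 2464 × 420 = 1034880 N = 1034.88 kN.
From C = T: a = T/(0.85 f'_c b) = 1034880/(0.85 × 53.5 × 580) = 39.24 mm.
M_n = T(d − a/2) = 1034.88 kN × (345 − 19.62) mm = 336.73 kN·m.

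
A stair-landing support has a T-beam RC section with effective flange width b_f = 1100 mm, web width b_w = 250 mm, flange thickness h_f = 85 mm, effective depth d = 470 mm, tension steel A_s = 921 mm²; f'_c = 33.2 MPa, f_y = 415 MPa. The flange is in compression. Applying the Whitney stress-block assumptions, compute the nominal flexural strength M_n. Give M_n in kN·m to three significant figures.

M_n ≈ 177 kN·m

Tension: T = A_s f_y = 921 × 415 = 382215 N.
Try a within the flange: a = T/(0.85 f'_c b_f) = 382215/(0.85 × 33.2 × 1100) = 12.31 mm.
Since a = 12.31 ≤ h_f = 85 mm, the stress block lies entirely in the flange; analyse as a rectangular beam of width b_f.
M_n = T(d − a/2) = 382215 × (470 − 6.155) = 177.29 × 10⁶ N·mm.
M_n = 177.29 kN·m.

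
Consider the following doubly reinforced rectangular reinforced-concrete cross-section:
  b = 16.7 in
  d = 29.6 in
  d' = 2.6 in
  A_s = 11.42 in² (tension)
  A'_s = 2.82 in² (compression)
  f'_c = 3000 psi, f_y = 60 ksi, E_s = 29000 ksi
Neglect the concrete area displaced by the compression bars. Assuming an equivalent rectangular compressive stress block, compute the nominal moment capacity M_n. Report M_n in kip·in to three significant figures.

Assume both steels yield.
a = (A_s − A'_s) f_y/(0.85 f'_c b) = (11.42 − 2.82) × 60/(0.85 × 3 × 16.7) = 12.117 in.
c = a/β₁ = 12.117/0.85 = 14.255 in; ε'_s = 0.003(c − d')/c = 0.0025 ≥ ε_y = 0.0021, so the compression steel yields.
M_n = (A_s − A'_s) f_y (d − a/2) + A'_s f_y (d − d') = 516 × (29.6 − 6.0585) + 169.2 × (29.6 − 2.6) = 12147.4 + 4568.4 = 16715.8 kip·in.

M_n ≈ 16700 kip·in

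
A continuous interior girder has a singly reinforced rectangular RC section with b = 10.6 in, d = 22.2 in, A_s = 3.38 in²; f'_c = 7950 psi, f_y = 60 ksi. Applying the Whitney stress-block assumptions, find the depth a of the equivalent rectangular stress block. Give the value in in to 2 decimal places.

T = A_s f_y = 3.38 × 60 = 202.8 kips.
a = T/(0.85 f'_c b) = 202.8/(0.85 × 7.95 × 10.6) = 2.83 in.

a ≈ 2.83 in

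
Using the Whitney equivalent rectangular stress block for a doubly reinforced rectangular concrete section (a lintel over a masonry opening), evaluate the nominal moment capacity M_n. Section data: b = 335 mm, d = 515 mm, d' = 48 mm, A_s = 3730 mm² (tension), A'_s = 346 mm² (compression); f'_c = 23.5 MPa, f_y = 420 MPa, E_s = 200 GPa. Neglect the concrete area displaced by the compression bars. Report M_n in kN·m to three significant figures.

Assume both tension and compression steel yield.
Net tension couple steel: A_s − A'_s = 3384 mm².
a = (A_s − A'_s) f_y / (0.85 f'_c b) = 1421280/(0.85 × 23.5 × 335) = 212.40 mm.
c = a/β₁ = 212.40/0.85 = 249.88 mm; ε'_s = 0.003(c − d')/c = 0.0024 ≥ f_y/E_s = 0.0021, so compression steel does yield.
M_n = (A_s − A'_s) f_y (d − a/2) + A'_s f_y (d − d') = [1421280 × (515 − 106.2) + 145320 × (515 − 48)] × 10⁻⁶ = 581.02 + 67.86 = 648.88 kN·m.

M_n ≈ 649 kN·m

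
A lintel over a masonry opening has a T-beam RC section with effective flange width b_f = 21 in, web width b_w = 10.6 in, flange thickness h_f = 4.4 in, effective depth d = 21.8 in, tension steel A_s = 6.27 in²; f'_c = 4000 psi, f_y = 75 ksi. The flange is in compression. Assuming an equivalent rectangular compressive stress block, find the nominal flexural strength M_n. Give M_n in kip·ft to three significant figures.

Tension: T = A_s f_y = 6.27 × 75 = 470.25 kips.
Try a within the flange: a = T/(0.85 f'_c b_f) = 470.25/(0.85 × 4 × 21) = 6.586 in.
a = 6.586 > h_f = 4.4 in: the block extends into the web. Split into flange-overhang and web parts.
C_f = 0.85 f'_c (b_f − b_w) h_f = 0.85 × 4 × (21 − 10.6) × 4.4 = 155.6 kips.
Remaining web compression depth: a_w = (T − C_f)/(0.85 f'_c b_w) = (470.25 − 155.6)/(0.85 × 4 × 10.6) = 8.731 in.
M_n = C_f(d − h_f/2) + (T − C_f)(d − a_w/2) = 155.6 × (21.8 − 2.2) + 314.65 × (21.8 − 4.3655) = 3049.8 + 5485.8 = 8535.6 kip·in.
M_n = 8535.6/12 = 711.30 kip·ft.

M_n ≈ 711 kip·ft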